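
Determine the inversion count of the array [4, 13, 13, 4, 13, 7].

Finding inversions in [4, 13, 13, 4, 13, 7]:

(1, 3): arr[1]=13 > arr[3]=4
(1, 5): arr[1]=13 > arr[5]=7
(2, 3): arr[2]=13 > arr[3]=4
(2, 5): arr[2]=13 > arr[5]=7
(4, 5): arr[4]=13 > arr[5]=7

Total inversions: 5

The array has 5 inversion(s): (1,3), (1,5), (2,3), (2,5), (4,5). Each pair (i,j) satisfies i < j and arr[i] > arr[j].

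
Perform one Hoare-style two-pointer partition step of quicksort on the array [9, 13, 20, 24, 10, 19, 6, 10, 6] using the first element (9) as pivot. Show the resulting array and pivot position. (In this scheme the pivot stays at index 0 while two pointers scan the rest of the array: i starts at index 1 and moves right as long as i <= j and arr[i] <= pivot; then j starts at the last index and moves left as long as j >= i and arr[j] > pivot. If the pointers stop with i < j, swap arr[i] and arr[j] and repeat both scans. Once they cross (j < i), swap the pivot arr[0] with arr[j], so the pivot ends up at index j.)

Hoare-style two-pointer partition with pivot = 9:

Initial array: [9, 13, 20, 24, 10, 19, 6, 10, 6]

Pointers start at i = 1, j = 8.
i stops at index 1 (arr[1]=13 > 9), j stops at index 8 (arr[8]=6 <= 9): swap arr[1] and arr[8], array becomes [9, 6, 20, 24, 10, 19, 6, 10, 13]
i stops at index 2 (arr[2]=20 > 9), j stops at index 6 (arr[6]=6 <= 9): swap arr[2] and arr[6], array becomes [9, 6, 6, 24, 10, 19, 20, 10, 13]
i ends at 3, j ends at 2: the pointers have crossed (j < i), so scanning stops.

Swap pivot arr[0] with arr[2] to place pivot at position 2: [6, 6, 9, 24, 10, 19, 20, 10, 13]
Pivot position: 2

After partitioning with pivot 9, the array becomes [6, 6, 9, 24, 10, 19, 20, 10, 13]. The pivot is placed at index 2. All elements to the left of the pivot are <= 9, and all elements to the right are > 9.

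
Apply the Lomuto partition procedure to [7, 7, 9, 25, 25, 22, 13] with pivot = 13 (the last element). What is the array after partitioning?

Lomuto partition with pivot = 13:

Initial array: [7, 7, 9, 25, 25, 22, 13]

arr[0]=7 <= 13: swap with position 0, array becomes [7, 7, 9, 25, 25, 22, 13]
arr[1]=7 <= 13: swap with position 1, array becomes [7, 7, 9, 25, 25, 22, 13]
arr[2]=9 <= 13: swap with position 2, array becomes [7, 7, 9, 25, 25, 22, 13]
arr[3]=25 > 13: no swap
arr[4]=25 > 13: no swap
arr[5]=22 > 13: no swap

Place pivot at position 3: [7, 7, 9, 13, 25, 22, 25]
Pivot position: 3

After partitioning with pivot 13, the array becomes [7, 7, 9, 13, 25, 22, 25]. The pivot is placed at index 3. All elements to the left of the pivot are <= 13, and all elements to the right are > 13.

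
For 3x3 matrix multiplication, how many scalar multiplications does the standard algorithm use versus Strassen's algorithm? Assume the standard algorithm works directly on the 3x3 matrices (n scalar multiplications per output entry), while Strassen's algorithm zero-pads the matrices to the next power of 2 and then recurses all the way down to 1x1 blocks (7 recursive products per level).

Matrix multiplication for 3x3 matrices:

Strassen's algorithm requires power-of-2 dimensions. Pad 3x3 to 4x4 (next power of 2).

Standard algorithm: 3^3 = 27 multiplications
Strassen's algorithm: 7^(log2(4)) = 7^2 = 49 multiplications
Difference: 27 - 49 = -22 (Strassen uses MORE here due to padding overhead — for small or just-over-power-of-2 n, padding can outweigh the per-level savings)

Standard: 27 multiplications (3^3). Strassen: 49 multiplications (7^2, after padding to 4x4). Strassen reduces 8 recursive multiplications to 7 at each level.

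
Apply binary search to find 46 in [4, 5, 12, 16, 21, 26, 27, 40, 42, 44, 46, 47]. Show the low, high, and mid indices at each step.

Binary search for 46 in [4, 5, 12, 16, 21, 26, 27, 40, 42, 44, 46, 47]:

lo=0, hi=11, mid=5, arr[mid]=26 -> 26 < 46, search right half
lo=6, hi=11, mid=8, arr[mid]=42 -> 42 < 46, search right half
lo=9, hi=11, mid=10, arr[mid]=46 -> Found target at index 10!

Binary search finds 46 at index 10 after 3 comparisons. The search repeatedly halves the search space by comparing with the middle element.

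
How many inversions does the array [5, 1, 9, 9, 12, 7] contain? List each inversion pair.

Finding inversions in [5, 1, 9, 9, 12, 7]:

(0, 1): arr[0]=5 > arr[1]=1
(2, 5): arr[2]=9 > arr[5]=7
(3, 5): arr[3]=9 > arr[5]=7
(4, 5): arr[4]=12 > arr[5]=7

Total inversions: 4

The array has 4 inversion(s): (0,1), (2,5), (3,5), (4,5). Each pair (i,j) satisfies i < j and arr[i] > arr[j].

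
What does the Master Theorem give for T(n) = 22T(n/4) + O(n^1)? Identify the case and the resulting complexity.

Master Theorem for T(n) = 22T(n/4) + O(n^1):

a = 22, b = 4, c = 1
log_b(a) = log_4(22) = 2.2297

Case 1: c = 1 < log_4(22) = 2.2297
T(n) = O(n^(log_4 22))

For T(n) = 22T(n/4) + O(n^1): log_4(22) = 2.2297. This is Case 1 of the Master Theorem (c < log_b(a), work dominated by leaves), giving O(n^(log_4 22)).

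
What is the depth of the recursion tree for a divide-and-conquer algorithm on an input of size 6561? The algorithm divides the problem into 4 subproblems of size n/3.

For divide and conquer with division factor 3:

Problem sizes at each level:
Level 0: 6561
Level 1: 2187
Level 2: 729
Level 3: 243
Level 4: 81
Level 5: 27
Level 6: 9
Level 7: 3
Level 8: 1

The root is level 0 and the size-1 base case is level 8 (the tree spans levels 0 through 8, i.e. 9 levels counting the root), so the depth is the number of divisions: log_3(6561) = 8

The recursion tree depth is log_3(6561) = 8. At each level, the problem size is divided by 3, so it takes 8 divisions to reduce to a base case of size 1. The algorithm makes 4 recursive calls at each level.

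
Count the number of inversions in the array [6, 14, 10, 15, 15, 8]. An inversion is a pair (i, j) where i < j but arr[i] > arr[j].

Finding inversions in [6, 14, 10, 15, 15, 8]:

(1, 2): arr[1]=14 > arr[2]=10
(1, 5): arr[1]=14 > arr[5]=8
(2, 5): arr[2]=10 > arr[5]=8
(3, 5): arr[3]=15 > arr[5]=8
(4, 5): arr[4]=15 > arr[5]=8

Total inversions: 5

The array has 5 inversion(s): (1,2), (1,5), (2,5), (3,5), (4,5). Each pair (i,j) satisfies i < j and arr[i] > arr[j].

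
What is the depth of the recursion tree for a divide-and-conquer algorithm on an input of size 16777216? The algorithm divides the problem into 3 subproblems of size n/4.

For divide and conquer with division factor 4:

Problem sizes at each level:
Level 0: 16777216
Level 1: 4194304
Level 2: 1048576
Level 3: 262144
Level 4: 65536
Level 5: 16384
Level 6: 4096
Level 7: 1024
Level 8: 256
Level 9: 64
Level 10: 16
Level 11: 4
Level 12: 1

The root is level 0 and the size-1 base case is level 12 (the tree spans levels 0 through 12, i.e. 13 levels counting the root), so the depth is the number of divisions: log_4(16777216) = 12

The recursion tree depth is log_4(16777216) = 12. At each level, the problem size is divided by 4, so it takes 12 divisions to reduce to a base case of size 1. The algorithm makes 3 recursive calls at each level.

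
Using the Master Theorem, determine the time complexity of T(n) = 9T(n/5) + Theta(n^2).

Master Theorem for T(n) = 9T(n/5) + O(n^2):

a = 9, b = 5, c = 2
log_b(a) = log_5(9) = 1.3652

Case 3: c = 2 > log_5(9) = 1.3652
T(n) = O(n^2) = O(n^2)

For T(n) = 9T(n/5) + O(n^2): log_5(9) = 1.3652. This is Case 3 of the Master Theorem (c > log_b(a), work dominated by root), giving O(n^2).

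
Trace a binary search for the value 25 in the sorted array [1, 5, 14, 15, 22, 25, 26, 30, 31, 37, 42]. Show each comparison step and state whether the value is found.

Binary search for 25 in [1, 5, 14, 15, 22, 25, 26, 30, 31, 37, 42]:

lo=0, hi=10, mid=5, arr[mid]=25 -> Found target at index 5!

Binary search finds 25 at index 5 after 1 comparisons. The search repeatedly halves the search space by comparing with the middle element.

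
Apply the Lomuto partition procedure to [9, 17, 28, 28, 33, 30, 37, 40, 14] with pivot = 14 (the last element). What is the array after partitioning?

Lomuto partition with pivot = 14:

Initial array: [9, 17, 28, 28, 33, 30, 37, 40, 14]

arr[0]=9 <= 14: swap with position 0, array becomes [9, 17, 28, 28, 33, 30, 37, 40, 14]
arr[1]=17 > 14: no swap
arr[2]=28 > 14: no swap
arr[3]=28 > 14: no swap
arr[4]=33 > 14: no swap
arr[5]=30 > 14: no swap
arr[6]=37 > 14: no swap
arr[7]=40 > 14: no swap

Place pivot at position 1: [9, 14, 28, 28, 33, 30, 37, 40, 17]
Pivot position: 1

After partitioning with pivot 14, the array becomes [9, 14, 28, 28, 33, 30, 37, 40, 17]. The pivot is placed at index 1. All elements to the left of the pivot are <= 14, and all elements to the right are > 14.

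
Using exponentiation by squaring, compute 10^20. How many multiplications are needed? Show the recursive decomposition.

Computing 10^20 by squaring (build up from 10^1; each line after the first costs one multiplication):

10^1 = 10
10^2 = (10^1)^2 = 10^2 = 100
10^4 = (10^2)^2 = 100^2 = 10000
10^5 = 10 * 10^4 = 10 * 10000 = 100000
10^10 = (10^5)^2 = 100000^2 = 10000000000
10^20 = (10^10)^2 = 10000000000^2 = 100000000000000000000

Result: 100000000000000000000
Multiplications needed: 5 (5 lines after 10^1)

10^20 = 100000000000000000000. Using exponentiation by squaring, this requires 5 multiplications. The key idea: if the exponent is even, square the half-power; if odd, multiply by the base once.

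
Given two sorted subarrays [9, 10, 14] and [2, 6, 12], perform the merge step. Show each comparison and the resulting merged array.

Merging process:

Compare 9 vs 2: take 2 from right. Merged: [2]
Compare 9 vs 6: take 6 from right. Merged: [2, 6]
Compare 9 vs 12: take 9 from left. Merged: [2, 6, 9]
Compare 10 vs 12: take 10 from left. Merged: [2, 6, 9, 10]
Compare 14 vs 12: take 12 from right. Merged: [2, 6, 9, 10, 12]
Append remaining from left: [14]. Merged: [2, 6, 9, 10, 12, 14]

Final merged array: [2, 6, 9, 10, 12, 14]
Total comparisons: 5

The merged array is [2, 6, 9, 10, 12, 14], requiring 5 comparisons. The merge step runs in O(n) time where n is the total number of elements.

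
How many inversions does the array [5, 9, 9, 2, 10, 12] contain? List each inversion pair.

Finding inversions in [5, 9, 9, 2, 10, 12]:

(0, 3): arr[0]=5 > arr[3]=2
(1, 3): arr[1]=9 > arr[3]=2
(2, 3): arr[2]=9 > arr[3]=2

Total inversions: 3

The array has 3 inversion(s): (0,3), (1,3), (2,3). Each pair (i,j) satisfies i < j and arr[i] > arr[j].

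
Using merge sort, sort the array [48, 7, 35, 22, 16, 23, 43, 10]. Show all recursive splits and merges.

Merge sort trace:

Split: [48, 7, 35, 22, 16, 23, 43, 10] -> [48, 7, 35, 22] and [16, 23, 43, 10]
  Split: [48, 7, 35, 22] -> [48, 7] and [35, 22]
    Split: [48, 7] -> [48] and [7]
    Merge: [48] + [7] -> [7, 48]
    Split: [35, 22] -> [35] and [22]
    Merge: [35] + [22] -> [22, 35]
  Merge: [7, 48] + [22, 35] -> [7, 22, 35, 48]
  Split: [16, 23, 43, 10] -> [16, 23] and [43, 10]
    Split: [16, 23] -> [16] and [23]
    Merge: [16] + [23] -> [16, 23]
    Split: [43, 10] -> [43] and [10]
    Merge: [43] + [10] -> [10, 43]
  Merge: [16, 23] + [10, 43] -> [10, 16, 23, 43]
Merge: [7, 22, 35, 48] + [10, 16, 23, 43] -> [7, 10, 16, 22, 23, 35, 43, 48]

Final sorted array: [7, 10, 16, 22, 23, 35, 43, 48]

The merge sort proceeds by recursively splitting the array and merging sorted halves.
After all merges, the sorted array is [7, 10, 16, 22, 23, 35, 43, 48].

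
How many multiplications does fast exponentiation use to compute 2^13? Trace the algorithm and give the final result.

Computing 2^13 by squaring (build up from 2^1; each line after the first costs one multiplication):

2^1 = 2
2^2 = (2^1)^2 = 2^2 = 4
2^3 = 2 * 2^2 = 2 * 4 = 8
2^6 = (2^3)^2 = 8^2 = 64
2^12 = (2^6)^2 = 64^2 = 4096
2^13 = 2 * 2^12 = 2 * 4096 = 8192

Result: 8192
Multiplications needed: 5 (5 lines after 2^1)

2^13 = 8192. Using exponentiation by squaring, this requires 5 multiplications. The key idea: if the exponent is even, square the half-power; if odd, multiply by the base once.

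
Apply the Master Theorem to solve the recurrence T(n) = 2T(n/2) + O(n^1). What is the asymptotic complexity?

Master Theorem for T(n) = 2T(n/2) + O(n^1):

a = 2, b = 2, c = 1
log_b(a) = log_2(2) = 1.0000

Case 2: c = 1 = log_2(2) = 1.0000
T(n) = O(n^1 log n) = O(n log n)

For T(n) = 2T(n/2) + O(n^1): log_2(2) = 1.0000. This is Case 2 of the Master Theorem (c = log_b(a), equal work at all levels), giving O(n log n).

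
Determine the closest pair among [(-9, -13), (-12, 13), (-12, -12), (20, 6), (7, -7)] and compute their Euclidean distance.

Computing all pairwise distances among 5 points:

d((-9, -13), (-12, 13)) = 26.1725
d((-9, -13), (-12, -12)) = 3.1623 <-- minimum
d((-9, -13), (20, 6)) = 34.6699
d((-9, -13), (7, -7)) = 17.088
d((-12, 13), (-12, -12)) = 25.0
d((-12, 13), (20, 6)) = 32.7567
d((-12, 13), (7, -7)) = 27.5862
d((-12, -12), (20, 6)) = 36.7151
d((-12, -12), (7, -7)) = 19.6469
d((20, 6), (7, -7)) = 18.3848

Closest pair: (-9, -13) and (-12, -12) with distance 3.1623

The closest pair is (-9, -13) and (-12, -12) with Euclidean distance 3.1623. For 5 points, brute-force pairwise comparison is shown above. For large n, the divide-and-conquer algorithm (sort by x, recurse on halves, check the dividing strip) achieves O(n log n).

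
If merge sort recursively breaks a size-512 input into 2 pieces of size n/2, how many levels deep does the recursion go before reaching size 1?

For divide and conquer with division factor 2:

Problem sizes at each level:
Level 0: 512
Level 1: 256
Level 2: 128
Level 3: 64
Level 4: 32
Level 5: 16
Level 6: 8
Level 7: 4
Level 8: 2
Level 9: 1

The root is level 0 and the size-1 base case is level 9 (the tree spans levels 0 through 9, i.e. 10 levels counting the root), so the depth is the number of divisions: log_2(512) = 9

The recursion tree depth is log_2(512) = 9. At each level, the problem size is divided by 2, so it takes 9 divisions to reduce to a base case of size 1. The algorithm makes 2 recursive calls at each level.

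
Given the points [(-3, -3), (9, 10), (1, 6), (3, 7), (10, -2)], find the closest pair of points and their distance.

Computing all pairwise distances among 5 points:

d((-3, -3), (9, 10)) = 17.6918
d((-3, -3), (1, 6)) = 9.8489
d((-3, -3), (3, 7)) = 11.6619
d((-3, -3), (10, -2)) = 13.0384
d((9, 10), (1, 6)) = 8.9443
d((9, 10), (3, 7)) = 6.7082
d((9, 10), (10, -2)) = 12.0416
d((1, 6), (3, 7)) = 2.2361 <-- minimum
d((1, 6), (10, -2)) = 12.0416
d((3, 7), (10, -2)) = 11.4018

Closest pair: (1, 6) and (3, 7) with distance 2.2361

The closest pair is (1, 6) and (3, 7) with Euclidean distance 2.2361. For 5 points, brute-force pairwise comparison is shown above. For large n, the divide-and-conquer algorithm (sort by x, recurse on halves, check the dividing strip) achieves O(n log n).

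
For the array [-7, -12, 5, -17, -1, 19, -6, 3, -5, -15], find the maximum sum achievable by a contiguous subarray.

Using Kadane's algorithm on [-7, -12, 5, -17, -1, 19, -6, 3, -5, -15]:

Scanning through the array:
Position 1 (value -12): max_ending_here = -12, max_so_far = -7
Position 2 (value 5): max_ending_here = 5, max_so_far = 5
Position 3 (value -17): max_ending_here = -12, max_so_far = 5
Position 4 (value -1): max_ending_here = -1, max_so_far = 5
Position 5 (value 19): max_ending_here = 19, max_so_far = 19
Position 6 (value -6): max_ending_here = 13, max_so_far = 19
Position 7 (value 3): max_ending_here = 16, max_so_far = 19
Position 8 (value -5): max_ending_here = 11, max_so_far = 19
Position 9 (value -15): max_ending_here = -4, max_so_far = 19

Maximum subarray: [19]
Maximum sum: 19

The maximum subarray is [19] with sum 19. This subarray runs from index 5 to index 5.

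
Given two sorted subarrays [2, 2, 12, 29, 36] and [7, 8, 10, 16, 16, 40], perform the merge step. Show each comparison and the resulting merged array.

Merging process:

Compare 2 vs 7: take 2 from left. Merged: [2]
Compare 2 vs 7: take 2 from left. Merged: [2, 2]
Compare 12 vs 7: take 7 from right. Merged: [2, 2, 7]
Compare 12 vs 8: take 8 from right. Merged: [2, 2, 7, 8]
Compare 12 vs 10: take 10 from right. Merged: [2, 2, 7, 8, 10]
Compare 12 vs 16: take 12 from left. Merged: [2, 2, 7, 8, 10, 12]
Compare 29 vs 16: take 16 from right. Merged: [2, 2, 7, 8, 10, 12, 16]
Compare 29 vs 16: take 16 from right. Merged: [2, 2, 7, 8, 10, 12, 16, 16]
Compare 29 vs 40: take 29 from left. Merged: [2, 2, 7, 8, 10, 12, 16, 16, 29]
Compare 36 vs 40: take 36 from left. Merged: [2, 2, 7, 8, 10, 12, 16, 16, 29, 36]
Append remaining from right: [40]. Merged: [2, 2, 7, 8, 10, 12, 16, 16, 29, 36, 40]

Final merged array: [2, 2, 7, 8, 10, 12, 16, 16, 29, 36, 40]
Total comparisons: 10

The merged array is [2, 2, 7, 8, 10, 12, 16, 16, 29, 36, 40], requiring 10 comparisons. The merge step runs in O(n) time where n is the total number of elements.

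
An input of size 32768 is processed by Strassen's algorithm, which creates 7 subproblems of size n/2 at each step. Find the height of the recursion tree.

For divide and conquer with division factor 2:

Problem sizes at each level:
Level 0: 32768
Level 1: 16384
Level 2: 8192
Level 3: 4096
Level 4: 2048
Level 5: 1024
Level 6: 512
Level 7: 256
Level 8: 128
Level 9: 64
Level 10: 32
Level 11: 16
Level 12: 8
Level 13: 4
Level 14: 2
Level 15: 1

The root is level 0 and the size-1 base case is level 15 (the tree spans levels 0 through 15, i.e. 16 levels counting the root), so the depth is the number of divisions: log_2(32768) = 15

The recursion tree depth is log_2(32768) = 15. At each level, the problem size is divided by 2, so it takes 15 divisions to reduce to a base case of size 1. The algorithm makes 7 recursive calls at each level.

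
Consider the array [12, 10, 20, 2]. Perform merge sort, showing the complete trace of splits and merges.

Merge sort trace:

Split: [12, 10, 20, 2] -> [12, 10] and [20, 2]
  Split: [12, 10] -> [12] and [10]
  Merge: [12] + [10] -> [10, 12]
  Split: [20, 2] -> [20] and [2]
  Merge: [20] + [2] -> [2, 20]
Merge: [10, 12] + [2, 20] -> [2, 10, 12, 20]

Final sorted array: [2, 10, 12, 20]

The merge sort proceeds by recursively splitting the array and merging sorted halves.
After all merges, the sorted array is [2, 10, 12, 20].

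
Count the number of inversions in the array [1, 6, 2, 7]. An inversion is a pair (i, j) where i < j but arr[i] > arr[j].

Finding inversions in [1, 6, 2, 7]:

(1, 2): arr[1]=6 > arr[2]=2

Total inversions: 1

The array has 1 inversion(s): (1,2). Each pair (i,j) satisfies i < j and arr[i] > arr[j].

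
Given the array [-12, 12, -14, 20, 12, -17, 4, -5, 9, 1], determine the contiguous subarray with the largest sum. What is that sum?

Using Kadane's algorithm on [-12, 12, -14, 20, 12, -17, 4, -5, 9, 1]:

Scanning through the array:
Position 1 (value 12): max_ending_here = 12, max_so_far = 12
Position 2 (value -14): max_ending_here = -2, max_so_far = 12
Position 3 (value 20): max_ending_here = 20, max_so_far = 20
Position 4 (value 12): max_ending_here = 32, max_so_far = 32
Position 5 (value -17): max_ending_here = 15, max_so_far = 32
Position 6 (value 4): max_ending_here = 19, max_so_far = 32
Position 7 (value -5): max_ending_here = 14, max_so_far = 32
Position 8 (value 9): max_ending_here = 23, max_so_far = 32
Position 9 (value 1): max_ending_here = 24, max_so_far = 32

Maximum subarray: [20, 12]
Maximum sum: 32

The maximum subarray is [20, 12] with sum 32. This subarray runs from index 3 to index 4.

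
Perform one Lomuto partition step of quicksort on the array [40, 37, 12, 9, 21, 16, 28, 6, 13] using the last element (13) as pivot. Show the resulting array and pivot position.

Lomuto partition with pivot = 13:

Initial array: [40, 37, 12, 9, 21, 16, 28, 6, 13]

arr[0]=40 > 13: no swap
arr[1]=37 > 13: no swap
arr[2]=12 <= 13: swap with position 0, array becomes [12, 37, 40, 9, 21, 16, 28, 6, 13]
arr[3]=9 <= 13: swap with position 1, array becomes [12, 9, 40, 37, 21, 16, 28, 6, 13]
arr[4]=21 > 13: no swap
arr[5]=16 > 13: no swap
arr[6]=28 > 13: no swap
arr[7]=6 <= 13: swap with position 2, array becomes [12, 9, 6, 37, 21, 16, 28, 40, 13]

Place pivot at position 3: [12, 9, 6, 13, 21, 16, 28, 40, 37]
Pivot position: 3

After partitioning with pivot 13, the array becomes [12, 9, 6, 13, 21, 16, 28, 40, 37]. The pivot is placed at index 3. All elements to the left of the pivot are <= 13, and all elements to the right are > 13.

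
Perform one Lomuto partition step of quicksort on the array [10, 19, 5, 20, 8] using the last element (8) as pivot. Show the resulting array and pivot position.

Lomuto partition with pivot = 8:

Initial array: [10, 19, 5, 20, 8]

arr[0]=10 > 8: no swap
arr[1]=19 > 8: no swap
arr[2]=5 <= 8: swap with position 0, array becomes [5, 19, 10, 20, 8]
arr[3]=20 > 8: no swap

Place pivot at position 1: [5, 8, 10, 20, 19]
Pivot position: 1

After partitioning with pivot 8, the array becomes [5, 8, 10, 20, 19]. The pivot is placed at index 1. All elements to the left of the pivot are <= 8, and all elements to the right are > 8.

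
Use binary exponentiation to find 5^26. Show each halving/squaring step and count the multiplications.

Computing 5^26 by squaring (build up from 5^1; each line after the first costs one multiplication):

5^1 = 5
5^2 = (5^1)^2 = 5^2 = 25
5^3 = 5 * 5^2 = 5 * 25 = 125
5^6 = (5^3)^2 = 125^2 = 15625
5^12 = (5^6)^2 = 15625^2 = 244140625
5^13 = 5 * 5^12 = 5 * 244140625 = 1220703125
5^26 = (5^13)^2 = 1220703125^2 = 1490116119384765625

Result: 1490116119384765625
Multiplications needed: 6 (6 lines after 5^1)

5^26 = 1490116119384765625. Using exponentiation by squaring, this requires 6 multiplications. The key idea: if the exponent is even, square the half-power; if odd, multiply by the base once.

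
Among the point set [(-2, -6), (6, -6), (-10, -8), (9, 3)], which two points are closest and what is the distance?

Computing all pairwise distances among 4 points:

d((-2, -6), (6, -6)) = 8.0 <-- minimum
d((-2, -6), (-10, -8)) = 8.2462
d((-2, -6), (9, 3)) = 14.2127
d((6, -6), (-10, -8)) = 16.1245
d((6, -6), (9, 3)) = 9.4868
d((-10, -8), (9, 3)) = 21.9545

Closest pair: (-2, -6) and (6, -6) with distance 8.0

The closest pair is (-2, -6) and (6, -6) with Euclidean distance 8.0. For 4 points, brute-force pairwise comparison is shown above. For large n, the divide-and-conquer algorithm (sort by x, recurse on halves, check the dividing strip) achieves O(n log n).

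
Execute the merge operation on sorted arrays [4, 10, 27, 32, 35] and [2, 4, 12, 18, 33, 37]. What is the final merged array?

Merging process:

Compare 4 vs 2: take 2 from right. Merged: [2]
Compare 4 vs 4: take 4 from left. Merged: [2, 4]
Compare 10 vs 4: take 4 from right. Merged: [2, 4, 4]
Compare 10 vs 12: take 10 from left. Merged: [2, 4, 4, 10]
Compare 27 vs 12: take 12 from right. Merged: [2, 4, 4, 10, 12]
Compare 27 vs 18: take 18 from right. Merged: [2, 4, 4, 10, 12, 18]
Compare 27 vs 33: take 27 from left. Merged: [2, 4, 4, 10, 12, 18, 27]
Compare 32 vs 33: take 32 from left. Merged: [2, 4, 4, 10, 12, 18, 27, 32]
Compare 35 vs 33: take 33 from right. Merged: [2, 4, 4, 10, 12, 18, 27, 32, 33]
Compare 35 vs 37: take 35 from left. Merged: [2, 4, 4, 10, 12, 18, 27, 32, 33, 35]
Append remaining from right: [37]. Merged: [2, 4, 4, 10, 12, 18, 27, 32, 33, 35, 37]

Final merged array: [2, 4, 4, 10, 12, 18, 27, 32, 33, 35, 37]
Total comparisons: 10

The merged array is [2, 4, 4, 10, 12, 18, 27, 32, 33, 35, 37], requiring 10 comparisons. The merge step runs in O(n) time where n is the total number of elements.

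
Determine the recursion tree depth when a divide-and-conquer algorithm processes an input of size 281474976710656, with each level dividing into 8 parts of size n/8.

For divide and conquer with division factor 8:

Problem sizes at each level:
Level 0: 281474976710656
Level 1: 35184372088832
Level 2: 4398046511104
Level 3: 549755813888
Level 4: 68719476736
Level 5: 8589934592
Level 6: 1073741824
Level 7: 134217728
Level 8: 16777216
Level 9: 2097152
Level 10: 262144
Level 11: 32768
Level 12: 4096
Level 13: 512
Level 14: 64
Level 15: 8
Level 16: 1

The root is level 0 and the size-1 base case is level 16 (the tree spans levels 0 through 16, i.e. 17 levels counting the root), so the depth is the number of divisions: log_8(281474976710656) = 16

The recursion tree depth is log_8(281474976710656) = 16. At each level, the problem size is divided by 8, so it takes 16 divisions to reduce to a base case of size 1. The algorithm makes 8 recursive calls at each level.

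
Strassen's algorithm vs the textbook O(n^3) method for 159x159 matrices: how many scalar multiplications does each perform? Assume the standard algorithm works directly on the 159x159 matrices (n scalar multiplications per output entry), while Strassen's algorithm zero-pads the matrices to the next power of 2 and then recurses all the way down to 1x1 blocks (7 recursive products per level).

Matrix multiplication for 159x159 matrices:

Strassen's algorithm requires power-of-2 dimensions. Pad 159x159 to 256x256 (next power of 2).

Standard algorithm: 159^3 = 4019679 multiplications
Strassen's algorithm: 7^(log2(256)) = 7^8 = 5764801 multiplications
Difference: 4019679 - 5764801 = -1745122 (Strassen uses MORE here due to padding overhead — for small or just-over-power-of-2 n, padding can outweigh the per-level savings)

Standard: 4019679 multiplications (159^3). Strassen: 5764801 multiplications (7^8, after padding to 256x256). Strassen reduces 8 recursive multiplications to 7 at each level.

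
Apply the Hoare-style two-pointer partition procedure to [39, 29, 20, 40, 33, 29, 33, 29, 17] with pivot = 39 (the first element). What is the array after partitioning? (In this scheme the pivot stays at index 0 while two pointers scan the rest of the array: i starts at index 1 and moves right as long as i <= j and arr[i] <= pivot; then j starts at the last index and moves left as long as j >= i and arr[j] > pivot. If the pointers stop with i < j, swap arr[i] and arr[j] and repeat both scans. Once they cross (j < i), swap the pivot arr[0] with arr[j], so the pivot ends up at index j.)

Hoare-style two-pointer partition with pivot = 39:

Initial array: [39, 29, 20, 40, 33, 29, 33, 29, 17]

Pointers start at i = 1, j = 8.
i stops at index 3 (arr[3]=40 > 39), j stops at index 8 (arr[8]=17 <= 39): swap arr[3] and arr[8], array becomes [39, 29, 20, 17, 33, 29, 33, 29, 40]
i ends at 8, j ends at 7: the pointers have crossed (j < i), so scanning stops.

Swap pivot arr[0] with arr[7] to place pivot at position 7: [29, 29, 20, 17, 33, 29, 33, 39, 40]
Pivot position: 7

After partitioning with pivot 39, the array becomes [29, 29, 20, 17, 33, 29, 33, 39, 40]. The pivot is placed at index 7. All elements to the left of the pivot are <= 39, and all elements to the right are > 39.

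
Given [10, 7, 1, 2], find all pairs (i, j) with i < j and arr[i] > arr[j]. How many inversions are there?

Finding inversions in [10, 7, 1, 2]:

(0, 1): arr[0]=10 > arr[1]=7
(0, 2): arr[0]=10 > arr[2]=1
(0, 3): arr[0]=10 > arr[3]=2
(1, 2): arr[1]=7 > arr[2]=1
(1, 3): arr[1]=7 > arr[3]=2

Total inversions: 5

The array has 5 inversion(s): (0,1), (0,2), (0,3), (1,2), (1,3). Each pair (i,j) satisfies i < j and arr[i] > arr[j].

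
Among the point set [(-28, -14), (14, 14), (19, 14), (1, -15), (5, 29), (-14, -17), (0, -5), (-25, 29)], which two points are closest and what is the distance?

Computing all pairwise distances among 8 points:

d((-28, -14), (14, 14)) = 50.4777
d((-28, -14), (19, 14)) = 54.7083
d((-28, -14), (1, -15)) = 29.0172
d((-28, -14), (5, 29)) = 54.2033
d((-28, -14), (-14, -17)) = 14.3178
d((-28, -14), (0, -5)) = 29.4109
d((-28, -14), (-25, 29)) = 43.1045
d((14, 14), (19, 14)) = 5.0 <-- minimum
d((14, 14), (1, -15)) = 31.7805
d((14, 14), (5, 29)) = 17.4929
d((14, 14), (-14, -17)) = 41.7732
d((14, 14), (0, -5)) = 23.6008
d((14, 14), (-25, 29)) = 41.7852
d((19, 14), (1, -15)) = 34.1321
d((19, 14), (5, 29)) = 20.5183
d((19, 14), (-14, -17)) = 45.2769
d((19, 14), (0, -5)) = 26.8701
d((19, 14), (-25, 29)) = 46.4866
d((1, -15), (5, 29)) = 44.1814
d((1, -15), (-14, -17)) = 15.1327
d((1, -15), (0, -5)) = 10.0499
d((1, -15), (-25, 29)) = 51.1077
d((5, 29), (-14, -17)) = 49.7695
d((5, 29), (0, -5)) = 34.3657
d((5, 29), (-25, 29)) = 30.0
d((-14, -17), (0, -5)) = 18.4391
d((-14, -17), (-25, 29)) = 47.2969
d((0, -5), (-25, 29)) = 42.2019

Closest pair: (14, 14) and (19, 14) with distance 5.0

The closest pair is (14, 14) and (19, 14) with Euclidean distance 5.0. For 8 points, brute-force pairwise comparison is shown above. For large n, the divide-and-conquer algorithm (sort by x, recurse on halves, check the dividing strip) achieves O(n log n).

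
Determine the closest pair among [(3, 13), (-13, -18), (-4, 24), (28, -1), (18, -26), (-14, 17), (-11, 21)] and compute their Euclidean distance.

Computing all pairwise distances among 7 points:

d((3, 13), (-13, -18)) = 34.8855
d((3, 13), (-4, 24)) = 13.0384
d((3, 13), (28, -1)) = 28.6531
d((3, 13), (18, -26)) = 41.7852
d((3, 13), (-14, 17)) = 17.4642
d((3, 13), (-11, 21)) = 16.1245
d((-13, -18), (-4, 24)) = 42.9535
d((-13, -18), (28, -1)) = 44.3847
d((-13, -18), (18, -26)) = 32.0156
d((-13, -18), (-14, 17)) = 35.0143
d((-13, -18), (-11, 21)) = 39.0512
d((-4, 24), (28, -1)) = 40.6079
d((-4, 24), (18, -26)) = 54.626
d((-4, 24), (-14, 17)) = 12.2066
d((-4, 24), (-11, 21)) = 7.6158
d((28, -1), (18, -26)) = 26.9258
d((28, -1), (-14, 17)) = 45.6946
d((28, -1), (-11, 21)) = 44.7772
d((18, -26), (-14, 17)) = 53.6004
d((18, -26), (-11, 21)) = 55.2268
d((-14, 17), (-11, 21)) = 5.0 <-- minimum

Closest pair: (-14, 17) and (-11, 21) with distance 5.0

The closest pair is (-14, 17) and (-11, 21) with Euclidean distance 5.0. For 7 points, brute-force pairwise comparison is shown above. For large n, the divide-and-conquer algorithm (sort by x, recurse on halves, check the dividing strip) achieves O(n log n).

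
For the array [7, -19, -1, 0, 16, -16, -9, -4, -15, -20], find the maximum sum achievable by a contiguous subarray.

Using Kadane's algorithm on [7, -19, -1, 0, 16, -16, -9, -4, -15, -20]:

Scanning through the array:
Position 1 (value -19): max_ending_here = -12, max_so_far = 7
Position 2 (value -1): max_ending_here = -1, max_so_far = 7
Position 3 (value 0): max_ending_here = 0, max_so_far = 7
Position 4 (value 16): max_ending_here = 16, max_so_far = 16
Position 5 (value -16): max_ending_here = 0, max_so_far = 16
Position 6 (value -9): max_ending_here = -9, max_so_far = 16
Position 7 (value -4): max_ending_here = -4, max_so_far = 16
Position 8 (value -15): max_ending_here = -15, max_so_far = 16
Position 9 (value -20): max_ending_here = -20, max_so_far = 16

Maximum subarray: [0, 16]
Maximum sum: 16

The maximum subarray is [0, 16] with sum 16. This subarray runs from index 3 to index 4.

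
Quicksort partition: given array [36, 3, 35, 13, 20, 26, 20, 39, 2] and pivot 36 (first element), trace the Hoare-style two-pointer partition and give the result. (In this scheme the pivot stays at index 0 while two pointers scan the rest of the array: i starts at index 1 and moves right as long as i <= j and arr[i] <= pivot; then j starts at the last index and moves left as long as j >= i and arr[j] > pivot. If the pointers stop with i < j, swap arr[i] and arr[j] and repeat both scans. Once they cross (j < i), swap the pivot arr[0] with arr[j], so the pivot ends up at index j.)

Hoare-style two-pointer partition with pivot = 36:

Initial array: [36, 3, 35, 13, 20, 26, 20, 39, 2]

Pointers start at i = 1, j = 8.
i stops at index 7 (arr[7]=39 > 36), j stops at index 8 (arr[8]=2 <= 36): swap arr[7] and arr[8], array becomes [36, 3, 35, 13, 20, 26, 20, 2, 39]
i ends at 8, j ends at 7: the pointers have crossed (j < i), so scanning stops.

Swap pivot arr[0] with arr[7] to place pivot at position 7: [2, 3, 35, 13, 20, 26, 20, 36, 39]
Pivot position: 7

After partitioning with pivot 36, the array becomes [2, 3, 35, 13, 20, 26, 20, 36, 39]. The pivot is placed at index 7. All elements to the left of the pivot are <= 36, and all elements to the right are > 36.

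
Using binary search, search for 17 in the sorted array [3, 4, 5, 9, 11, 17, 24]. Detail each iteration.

Binary search for 17 in [3, 4, 5, 9, 11, 17, 24]:

lo=0, hi=6, mid=3, arr[mid]=9 -> 9 < 17, search right half
lo=4, hi=6, mid=5, arr[mid]=17 -> Found target at index 5!

Binary search finds 17 at index 5 after 2 comparisons. The search repeatedly halves the search space by comparing with the middle element.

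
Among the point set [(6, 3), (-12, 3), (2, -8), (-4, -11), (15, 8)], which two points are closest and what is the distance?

Computing all pairwise distances among 5 points:

d((6, 3), (-12, 3)) = 18.0
d((6, 3), (2, -8)) = 11.7047
d((6, 3), (-4, -11)) = 17.2047
d((6, 3), (15, 8)) = 10.2956
d((-12, 3), (2, -8)) = 17.8045
d((-12, 3), (-4, -11)) = 16.1245
d((-12, 3), (15, 8)) = 27.4591
d((2, -8), (-4, -11)) = 6.7082 <-- minimum
d((2, -8), (15, 8)) = 20.6155
d((-4, -11), (15, 8)) = 26.8701

Closest pair: (2, -8) and (-4, -11) with distance 6.7082

The closest pair is (2, -8) and (-4, -11) with Euclidean distance 6.7082. For 5 points, brute-force pairwise comparison is shown above. For large n, the divide-and-conquer algorithm (sort by x, recurse on halves, check the dividing strip) achieves O(n log n).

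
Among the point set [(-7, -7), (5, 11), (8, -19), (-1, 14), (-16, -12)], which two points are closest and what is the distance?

Computing all pairwise distances among 5 points:

d((-7, -7), (5, 11)) = 21.6333
d((-7, -7), (8, -19)) = 19.2094
d((-7, -7), (-1, 14)) = 21.8403
d((-7, -7), (-16, -12)) = 10.2956
d((5, 11), (8, -19)) = 30.1496
d((5, 11), (-1, 14)) = 6.7082 <-- minimum
d((5, 11), (-16, -12)) = 31.1448
d((8, -19), (-1, 14)) = 34.2053
d((8, -19), (-16, -12)) = 25.0
d((-1, 14), (-16, -12)) = 30.0167

Closest pair: (5, 11) and (-1, 14) with distance 6.7082

The closest pair is (5, 11) and (-1, 14) with Euclidean distance 6.7082. For 5 points, brute-force pairwise comparison is shown above. For large n, the divide-and-conquer algorithm (sort by x, recurse on halves, check the dividing strip) achieves O(n log n).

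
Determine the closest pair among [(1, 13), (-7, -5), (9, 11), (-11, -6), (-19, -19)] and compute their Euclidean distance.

Computing all pairwise distances among 5 points:

d((1, 13), (-7, -5)) = 19.6977
d((1, 13), (9, 11)) = 8.2462
d((1, 13), (-11, -6)) = 22.4722
d((1, 13), (-19, -19)) = 37.7359
d((-7, -5), (9, 11)) = 22.6274
d((-7, -5), (-11, -6)) = 4.1231 <-- minimum
d((-7, -5), (-19, -19)) = 18.4391
d((9, 11), (-11, -6)) = 26.2488
d((9, 11), (-19, -19)) = 41.0366
d((-11, -6), (-19, -19)) = 15.2643

Closest pair: (-7, -5) and (-11, -6) with distance 4.1231

The closest pair is (-7, -5) and (-11, -6) with Euclidean distance 4.1231. For 5 points, brute-force pairwise comparison is shown above. For large n, the divide-and-conquer algorithm (sort by x, recurse on halves, check the dividing strip) achieves O(n log n).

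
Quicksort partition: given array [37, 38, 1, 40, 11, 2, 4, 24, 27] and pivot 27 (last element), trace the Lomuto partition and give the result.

Lomuto partition with pivot = 27:

Initial array: [37, 38, 1, 40, 11, 2, 4, 24, 27]

arr[0]=37 > 27: no swap
arr[1]=38 > 27: no swap
arr[2]=1 <= 27: swap with position 0, array becomes [1, 38, 37, 40, 11, 2, 4, 24, 27]
arr[3]=40 > 27: no swap
arr[4]=11 <= 27: swap with position 1, array becomes [1, 11, 37, 40, 38, 2, 4, 24, 27]
arr[5]=2 <= 27: swap with position 2, array becomes [1, 11, 2, 40, 38, 37, 4, 24, 27]
arr[6]=4 <= 27: swap with position 3, array becomes [1, 11, 2, 4, 38, 37, 40, 24, 27]
arr[7]=24 <= 27: swap with position 4, array becomes [1, 11, 2, 4, 24, 37, 40, 38, 27]

Place pivot at position 5: [1, 11, 2, 4, 24, 27, 40, 38, 37]
Pivot position: 5

After partitioning with pivot 27, the array becomes [1, 11, 2, 4, 24, 27, 40, 38, 37]. The pivot is placed at index 5. All elements to the left of the pivot are <= 27, and all elements to the right are > 27.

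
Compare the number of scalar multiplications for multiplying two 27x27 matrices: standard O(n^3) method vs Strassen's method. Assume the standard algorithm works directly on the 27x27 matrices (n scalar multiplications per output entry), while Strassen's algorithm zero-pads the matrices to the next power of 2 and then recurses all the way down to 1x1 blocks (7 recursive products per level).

Matrix multiplication for 27x27 matrices:

Strassen's algorithm requires power-of-2 dimensions. Pad 27x27 to 32x32 (next power of 2).

Standard algorithm: 27^3 = 19683 multiplications
Strassen's algorithm: 7^(log2(32)) = 7^5 = 16807 multiplications
Savings: 19683 - 16807 = 2876 multiplications

Standard: 19683 multiplications (27^3). Strassen: 16807 multiplications (7^5, after padding to 32x32). Strassen reduces 8 recursive multiplications to 7 at each level.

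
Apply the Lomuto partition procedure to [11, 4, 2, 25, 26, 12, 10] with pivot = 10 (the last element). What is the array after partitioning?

Lomuto partition with pivot = 10:

Initial array: [11, 4, 2, 25, 26, 12, 10]

arr[0]=11 > 10: no swap
arr[1]=4 <= 10: swap with position 0, array becomes [4, 11, 2, 25, 26, 12, 10]
arr[2]=2 <= 10: swap with position 1, array becomes [4, 2, 11, 25, 26, 12, 10]
arr[3]=25 > 10: no swap
arr[4]=26 > 10: no swap
arr[5]=12 > 10: no swap

Place pivot at position 2: [4, 2, 10, 25, 26, 12, 11]
Pivot position: 2

After partitioning with pivot 10, the array becomes [4, 2, 10, 25, 26, 12, 11]. The pivot is placed at index 2. All elements to the left of the pivot are <= 10, and all elements to the right are > 10.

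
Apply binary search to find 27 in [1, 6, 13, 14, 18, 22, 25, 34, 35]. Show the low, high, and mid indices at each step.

Binary search for 27 in [1, 6, 13, 14, 18, 22, 25, 34, 35]:

lo=0, hi=8, mid=4, arr[mid]=18 -> 18 < 27, search right half
lo=5, hi=8, mid=6, arr[mid]=25 -> 25 < 27, search right half
lo=7, hi=8, mid=7, arr[mid]=34 -> 34 > 27, search left half
lo=7 > hi=6, target 27 not found

Binary search determines that 27 is not in the array after 3 comparisons. The search space was exhausted without finding the target.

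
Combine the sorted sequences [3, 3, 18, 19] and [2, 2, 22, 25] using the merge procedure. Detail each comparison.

Merging process:

Compare 3 vs 2: take 2 from right. Merged: [2]
Compare 3 vs 2: take 2 from right. Merged: [2, 2]
Compare 3 vs 22: take 3 from left. Merged: [2, 2, 3]
Compare 3 vs 22: take 3 from left. Merged: [2, 2, 3, 3]
Compare 18 vs 22: take 18 from left. Merged: [2, 2, 3, 3, 18]
Compare 19 vs 22: take 19 from left. Merged: [2, 2, 3, 3, 18, 19]
Append remaining from right: [22, 25]. Merged: [2, 2, 3, 3, 18, 19, 22, 25]

Final merged array: [2, 2, 3, 3, 18, 19, 22, 25]
Total comparisons: 6

The merged array is [2, 2, 3, 3, 18, 19, 22, 25], requiring 6 comparisons. The merge step runs in O(n) time where n is the total number of elements.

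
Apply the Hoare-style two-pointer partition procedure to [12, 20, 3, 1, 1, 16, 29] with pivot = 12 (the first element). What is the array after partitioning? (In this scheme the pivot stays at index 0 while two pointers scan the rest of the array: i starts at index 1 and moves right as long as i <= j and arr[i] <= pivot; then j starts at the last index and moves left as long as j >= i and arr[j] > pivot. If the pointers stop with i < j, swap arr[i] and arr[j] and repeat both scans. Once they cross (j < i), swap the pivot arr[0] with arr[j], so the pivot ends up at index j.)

Hoare-style two-pointer partition with pivot = 12:

Initial array: [12, 20, 3, 1, 1, 16, 29]

Pointers start at i = 1, j = 6.
i stops at index 1 (arr[1]=20 > 12), j stops at index 4 (arr[4]=1 <= 12): swap arr[1] and arr[4], array becomes [12, 1, 3, 1, 20, 16, 29]
i ends at 4, j ends at 3: the pointers have crossed (j < i), so scanning stops.

Swap pivot arr[0] with arr[3] to place pivot at position 3: [1, 1, 3, 12, 20, 16, 29]
Pivot position: 3

After partitioning with pivot 12, the array becomes [1, 1, 3, 12, 20, 16, 29]. The pivot is placed at index 3. All elements to the left of the pivot are <= 12, and all elements to the right are > 12.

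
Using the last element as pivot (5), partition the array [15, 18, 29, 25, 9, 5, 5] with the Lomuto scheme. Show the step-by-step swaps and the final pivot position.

Lomuto partition with pivot = 5:

Initial array: [15, 18, 29, 25, 9, 5, 5]

arr[0]=15 > 5: no swap
arr[1]=18 > 5: no swap
arr[2]=29 > 5: no swap
arr[3]=25 > 5: no swap
arr[4]=9 > 5: no swap
arr[5]=5 <= 5: swap with position 0, array becomes [5, 18, 29, 25, 9, 15, 5]

Place pivot at position 1: [5, 5, 29, 25, 9, 15, 18]
Pivot position: 1

After partitioning with pivot 5, the array becomes [5, 5, 29, 25, 9, 15, 18]. The pivot is placed at index 1. All elements to the left of the pivot are <= 5, and all elements to the right are > 5.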